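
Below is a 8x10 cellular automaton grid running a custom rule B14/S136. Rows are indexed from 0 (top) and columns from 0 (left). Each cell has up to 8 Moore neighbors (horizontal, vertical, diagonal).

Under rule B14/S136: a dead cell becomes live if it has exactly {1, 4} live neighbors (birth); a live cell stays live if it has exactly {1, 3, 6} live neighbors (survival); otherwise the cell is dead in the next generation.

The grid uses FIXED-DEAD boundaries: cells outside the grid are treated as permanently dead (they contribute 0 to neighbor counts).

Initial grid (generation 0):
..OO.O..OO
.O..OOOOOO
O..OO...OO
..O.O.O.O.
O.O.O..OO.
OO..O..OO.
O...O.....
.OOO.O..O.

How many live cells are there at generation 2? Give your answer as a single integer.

Answer: 31

Derivation:
Simulating step by step:
Generation 0 (given above): 38 live cells
Generation 1: 29 live cells
O...OOOO.O
..O...O.O.
O.....O...
.O..OOO..O
.....O....
O..O...OO.
O.OOO.....
.....OOO.O
Generation 2: 31 live cells
..O.OOOO.O
..........
O.....OO..
.OOO..O.O.
....OOO...
O..OO..OOO
O..OO.OOO.
O......O..
Population at generation 2: 31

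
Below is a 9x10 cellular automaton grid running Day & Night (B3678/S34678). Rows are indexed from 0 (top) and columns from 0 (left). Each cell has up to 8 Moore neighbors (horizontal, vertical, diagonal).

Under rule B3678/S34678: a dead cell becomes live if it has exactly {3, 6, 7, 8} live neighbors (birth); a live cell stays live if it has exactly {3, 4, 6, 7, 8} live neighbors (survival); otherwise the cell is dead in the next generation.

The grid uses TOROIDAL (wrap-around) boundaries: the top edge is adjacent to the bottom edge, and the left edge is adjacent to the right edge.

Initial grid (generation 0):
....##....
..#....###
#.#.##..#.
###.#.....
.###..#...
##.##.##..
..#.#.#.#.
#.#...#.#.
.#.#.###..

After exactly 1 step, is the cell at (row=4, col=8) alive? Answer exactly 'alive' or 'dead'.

Answer: dead

Derivation:
Simulating step by step:
Generation 0 (given above): 38 live cells
Generation 1: 39 live cells
..####....
.#....#.##
###....##.
##.##....#
.##....#..
.##.#.##..
#.#...##..
..#.#.##.#
..#..###..

Cell (4,8) at generation 1: 0 -> dead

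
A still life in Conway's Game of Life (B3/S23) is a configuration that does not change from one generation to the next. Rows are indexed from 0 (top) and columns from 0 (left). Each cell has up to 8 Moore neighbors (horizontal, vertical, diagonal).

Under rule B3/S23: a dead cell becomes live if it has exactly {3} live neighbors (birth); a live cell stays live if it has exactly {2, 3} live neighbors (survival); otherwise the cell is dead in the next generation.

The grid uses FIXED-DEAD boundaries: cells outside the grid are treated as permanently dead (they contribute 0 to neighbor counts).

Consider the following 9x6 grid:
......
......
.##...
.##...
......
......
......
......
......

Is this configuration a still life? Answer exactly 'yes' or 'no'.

Compute generation 1 and compare to generation 0 (given above):
Generation 1:
......
......
.##...
.##...
......
......
......
......
......
The grids are IDENTICAL -> still life.

Answer: yes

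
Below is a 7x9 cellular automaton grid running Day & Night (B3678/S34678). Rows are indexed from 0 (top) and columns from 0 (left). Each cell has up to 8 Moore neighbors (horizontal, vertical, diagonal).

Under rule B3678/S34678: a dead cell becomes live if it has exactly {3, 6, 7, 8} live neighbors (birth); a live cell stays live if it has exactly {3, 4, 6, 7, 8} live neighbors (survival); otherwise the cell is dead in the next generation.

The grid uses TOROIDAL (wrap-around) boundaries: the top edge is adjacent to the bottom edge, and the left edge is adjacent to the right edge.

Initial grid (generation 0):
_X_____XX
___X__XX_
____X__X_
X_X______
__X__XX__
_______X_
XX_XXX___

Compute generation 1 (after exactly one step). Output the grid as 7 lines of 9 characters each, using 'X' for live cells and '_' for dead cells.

Answer: ___X_X_XX
______XX_
___X__X_X
_X_X_XX__
_X_______
_XXX_____
X_X___XX_

Derivation:
Simulating step by step:
Generation 0 (given above): 19 live cells
Generation 1: 21 live cells
(generation 1 grid is the final answer)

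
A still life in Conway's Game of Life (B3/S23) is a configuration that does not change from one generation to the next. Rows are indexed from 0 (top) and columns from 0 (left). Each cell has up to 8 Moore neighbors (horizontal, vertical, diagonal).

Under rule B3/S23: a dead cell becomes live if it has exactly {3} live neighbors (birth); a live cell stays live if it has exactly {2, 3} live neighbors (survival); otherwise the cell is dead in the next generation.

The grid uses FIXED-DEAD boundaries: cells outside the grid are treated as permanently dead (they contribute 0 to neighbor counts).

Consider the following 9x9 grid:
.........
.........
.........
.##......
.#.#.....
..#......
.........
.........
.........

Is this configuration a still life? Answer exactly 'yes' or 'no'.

Compute generation 1 and compare to generation 0 (given above):
Generation 1:
.........
.........
.........
.##......
.#.#.....
..#......
.........
.........
.........
The grids are IDENTICAL -> still life.

Answer: yes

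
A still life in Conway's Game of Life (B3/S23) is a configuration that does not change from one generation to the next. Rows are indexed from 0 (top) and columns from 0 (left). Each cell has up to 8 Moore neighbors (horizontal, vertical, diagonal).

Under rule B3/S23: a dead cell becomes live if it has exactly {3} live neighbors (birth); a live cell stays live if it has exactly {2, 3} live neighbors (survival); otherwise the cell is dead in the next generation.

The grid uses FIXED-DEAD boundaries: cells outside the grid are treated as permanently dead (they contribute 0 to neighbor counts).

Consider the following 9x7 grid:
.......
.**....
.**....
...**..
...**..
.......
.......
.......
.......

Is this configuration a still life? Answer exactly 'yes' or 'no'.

Compute generation 1 and compare to generation 0 (given above):
Generation 1:
.......
.**....
.*.....
....*..
...**..
.......
.......
.......
.......
Cell (2,2) differs: gen0=1 vs gen1=0 -> NOT a still life.

Answer: no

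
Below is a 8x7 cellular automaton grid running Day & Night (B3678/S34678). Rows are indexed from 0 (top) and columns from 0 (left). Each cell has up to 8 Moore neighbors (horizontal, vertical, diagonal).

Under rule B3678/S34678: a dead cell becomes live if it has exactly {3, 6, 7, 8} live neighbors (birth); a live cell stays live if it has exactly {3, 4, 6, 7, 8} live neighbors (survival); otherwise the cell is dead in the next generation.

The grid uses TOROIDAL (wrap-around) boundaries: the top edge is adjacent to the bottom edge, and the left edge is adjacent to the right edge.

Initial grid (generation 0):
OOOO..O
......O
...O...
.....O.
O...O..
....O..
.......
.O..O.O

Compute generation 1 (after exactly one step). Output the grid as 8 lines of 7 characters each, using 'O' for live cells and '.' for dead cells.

Simulating step by step:
Generation 0 (given above): 14 live cells
Generation 1: 11 live cells
(generation 1 grid is the final answer)

Answer: .OO...O
.O.O...
.......
....O..
.....O.
.......
.....O.
.O.O.O.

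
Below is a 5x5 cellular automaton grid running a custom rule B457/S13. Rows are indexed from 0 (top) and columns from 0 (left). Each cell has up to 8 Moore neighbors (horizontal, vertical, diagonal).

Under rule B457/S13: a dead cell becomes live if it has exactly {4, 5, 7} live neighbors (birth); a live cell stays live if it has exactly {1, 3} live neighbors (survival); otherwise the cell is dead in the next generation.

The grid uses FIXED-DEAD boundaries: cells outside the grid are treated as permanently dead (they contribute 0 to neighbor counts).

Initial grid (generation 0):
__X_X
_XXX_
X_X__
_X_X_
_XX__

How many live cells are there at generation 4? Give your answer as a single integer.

Simulating step by step:
Generation 0 (given above): 11 live cells
Generation 1: 7 live cells
__XXX
_____
_X_X_
__X__
__X__
Generation 2: 8 live cells
__X_X
__XX_
_X_X_
__X__
__X__
Generation 3: 6 live cells
___XX
_____
__XX_
__X__
__X__
Generation 4: 6 live cells
___XX
___X_
_____
__XX_
__X__
Population at generation 4: 6

Answer: 6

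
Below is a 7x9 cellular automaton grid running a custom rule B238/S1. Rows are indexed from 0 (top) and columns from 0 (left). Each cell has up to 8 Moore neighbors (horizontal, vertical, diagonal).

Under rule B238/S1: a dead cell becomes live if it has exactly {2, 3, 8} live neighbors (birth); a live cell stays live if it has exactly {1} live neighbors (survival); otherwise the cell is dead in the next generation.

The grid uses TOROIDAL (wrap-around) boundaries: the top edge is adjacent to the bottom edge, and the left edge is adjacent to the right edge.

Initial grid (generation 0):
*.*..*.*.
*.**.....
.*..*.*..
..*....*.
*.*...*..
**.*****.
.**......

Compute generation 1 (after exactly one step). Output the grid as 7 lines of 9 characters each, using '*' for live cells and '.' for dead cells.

Answer: ....*.*.*
....*****
*...*****
*..*.**.*
....*....
........*
.......*.

Derivation:
Simulating step by step:
Generation 0 (given above): 24 live cells
Generation 1: 22 live cells
(generation 1 grid is the final answer)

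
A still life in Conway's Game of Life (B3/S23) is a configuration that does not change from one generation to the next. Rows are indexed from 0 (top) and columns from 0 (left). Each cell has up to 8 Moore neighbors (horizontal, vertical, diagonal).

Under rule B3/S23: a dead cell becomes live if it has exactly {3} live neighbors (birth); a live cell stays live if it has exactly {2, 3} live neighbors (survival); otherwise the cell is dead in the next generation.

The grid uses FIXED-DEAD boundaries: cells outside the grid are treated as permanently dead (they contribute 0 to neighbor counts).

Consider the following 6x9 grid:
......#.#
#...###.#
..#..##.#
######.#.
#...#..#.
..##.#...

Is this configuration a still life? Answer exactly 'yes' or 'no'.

Compute generation 1 and compare to generation 0 (given above):
Generation 1:
......#..
....#...#
#.#.....#
#.#....##
#........
...##....
Cell (0,8) differs: gen0=1 vs gen1=0 -> NOT a still life.

Answer: no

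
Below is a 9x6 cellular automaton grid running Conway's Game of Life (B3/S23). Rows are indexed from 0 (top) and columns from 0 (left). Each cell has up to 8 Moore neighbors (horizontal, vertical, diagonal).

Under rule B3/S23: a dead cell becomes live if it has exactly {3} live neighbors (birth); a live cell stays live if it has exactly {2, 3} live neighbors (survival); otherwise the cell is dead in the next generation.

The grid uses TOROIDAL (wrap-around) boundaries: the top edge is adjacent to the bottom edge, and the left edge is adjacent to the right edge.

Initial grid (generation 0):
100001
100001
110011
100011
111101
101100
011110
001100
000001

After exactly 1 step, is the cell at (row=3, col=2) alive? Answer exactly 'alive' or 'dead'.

Simulating step by step:
Generation 0 (given above): 26 live cells
Generation 1: 7 live cells
000010
000000
010000
000000
000000
000000
000010
010000
100011

Cell (3,2) at generation 1: 0 -> dead

Answer: dead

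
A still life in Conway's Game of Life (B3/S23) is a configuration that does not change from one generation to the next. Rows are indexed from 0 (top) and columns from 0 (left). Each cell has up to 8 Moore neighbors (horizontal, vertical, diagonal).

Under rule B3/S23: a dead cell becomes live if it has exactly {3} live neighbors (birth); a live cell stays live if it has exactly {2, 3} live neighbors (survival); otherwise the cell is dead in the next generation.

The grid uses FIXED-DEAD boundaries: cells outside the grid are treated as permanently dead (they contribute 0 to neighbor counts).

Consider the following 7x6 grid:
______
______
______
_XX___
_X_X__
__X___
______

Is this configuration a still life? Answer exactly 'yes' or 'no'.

Answer: yes

Derivation:
Compute generation 1 and compare to generation 0 (given above):
Generation 1:
______
______
______
_XX___
_X_X__
__X___
______
The grids are IDENTICAL -> still life.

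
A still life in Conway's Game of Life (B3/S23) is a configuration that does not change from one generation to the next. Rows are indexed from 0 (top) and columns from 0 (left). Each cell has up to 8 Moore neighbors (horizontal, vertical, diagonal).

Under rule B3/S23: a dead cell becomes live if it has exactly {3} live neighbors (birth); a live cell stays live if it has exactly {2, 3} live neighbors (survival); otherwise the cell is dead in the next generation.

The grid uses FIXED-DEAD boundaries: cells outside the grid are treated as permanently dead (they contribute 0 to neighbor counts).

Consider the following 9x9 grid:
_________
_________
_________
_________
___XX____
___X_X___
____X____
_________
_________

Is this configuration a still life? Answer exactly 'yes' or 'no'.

Answer: yes

Derivation:
Compute generation 1 and compare to generation 0 (given above):
Generation 1:
_________
_________
_________
_________
___XX____
___X_X___
____X____
_________
_________
The grids are IDENTICAL -> still life.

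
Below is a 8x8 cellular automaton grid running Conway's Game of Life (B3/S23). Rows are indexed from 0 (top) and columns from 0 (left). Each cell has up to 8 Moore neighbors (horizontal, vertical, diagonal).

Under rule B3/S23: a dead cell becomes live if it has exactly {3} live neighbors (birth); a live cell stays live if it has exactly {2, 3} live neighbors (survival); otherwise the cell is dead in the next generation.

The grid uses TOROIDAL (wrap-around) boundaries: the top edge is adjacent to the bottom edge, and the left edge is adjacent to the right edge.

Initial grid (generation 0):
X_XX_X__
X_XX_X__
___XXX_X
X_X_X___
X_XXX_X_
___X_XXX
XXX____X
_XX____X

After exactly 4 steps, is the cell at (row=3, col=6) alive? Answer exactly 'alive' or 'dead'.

Answer: dead

Derivation:
Simulating step by step:
Generation 0 (given above): 31 live cells
Generation 1: 20 live cells
X_____XX
X____X_X
X____XXX
X_X___X_
X_X___X_
_____X__
___X____
______XX
Generation 2: 10 live cells
_____X__
_X___X__
_____X__
X_______
_____XX_
________
______X_
X_____X_
Generation 3: 13 live cells
_____XX_
____XXX_
________
_____XX_
________
_____XX_
_______X
_____XXX
Generation 4: 7 live cells
________
____X_X_
____X___
________
________
______X_
_______X
_____X_X

Cell (3,6) at generation 4: 0 -> dead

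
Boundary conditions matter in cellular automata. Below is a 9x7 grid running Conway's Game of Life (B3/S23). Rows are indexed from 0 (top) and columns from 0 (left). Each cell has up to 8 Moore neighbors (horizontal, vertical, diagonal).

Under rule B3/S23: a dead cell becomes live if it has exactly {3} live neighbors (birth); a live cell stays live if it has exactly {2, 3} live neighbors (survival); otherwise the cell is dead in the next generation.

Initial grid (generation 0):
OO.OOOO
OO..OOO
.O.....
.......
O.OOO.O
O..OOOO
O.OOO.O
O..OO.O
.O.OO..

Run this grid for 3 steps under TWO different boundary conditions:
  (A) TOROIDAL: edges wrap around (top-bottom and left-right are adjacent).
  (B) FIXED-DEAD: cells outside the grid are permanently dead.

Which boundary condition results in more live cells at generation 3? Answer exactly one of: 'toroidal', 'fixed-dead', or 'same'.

Answer: fixed-dead

Derivation:
Under TOROIDAL boundary, generation 3:
.......
.......
..OOO..
O..O...
..OO...
.......
.......
.......
.......
Population = 7

Under FIXED-DEAD boundary, generation 3:
..OO.O.
O....O.
.......
OO.O...
.OOOO..
O......
...OO.O
....OO.
...OOO.
Population = 21

Comparison: toroidal=7, fixed-dead=21 -> fixed-dead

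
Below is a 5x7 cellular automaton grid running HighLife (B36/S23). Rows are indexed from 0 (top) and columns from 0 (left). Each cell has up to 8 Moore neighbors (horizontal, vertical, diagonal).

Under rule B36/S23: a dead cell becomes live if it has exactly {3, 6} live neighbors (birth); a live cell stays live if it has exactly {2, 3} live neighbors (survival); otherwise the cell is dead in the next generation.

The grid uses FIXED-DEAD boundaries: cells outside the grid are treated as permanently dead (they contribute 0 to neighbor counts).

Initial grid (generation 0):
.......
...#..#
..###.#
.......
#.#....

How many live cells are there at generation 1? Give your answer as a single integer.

Answer: 10

Derivation:
Simulating step by step:
Generation 0 (given above): 8 live cells
Generation 1: 10 live cells
.......
..####.
..####.
.##....
.......
Population at generation 1: 10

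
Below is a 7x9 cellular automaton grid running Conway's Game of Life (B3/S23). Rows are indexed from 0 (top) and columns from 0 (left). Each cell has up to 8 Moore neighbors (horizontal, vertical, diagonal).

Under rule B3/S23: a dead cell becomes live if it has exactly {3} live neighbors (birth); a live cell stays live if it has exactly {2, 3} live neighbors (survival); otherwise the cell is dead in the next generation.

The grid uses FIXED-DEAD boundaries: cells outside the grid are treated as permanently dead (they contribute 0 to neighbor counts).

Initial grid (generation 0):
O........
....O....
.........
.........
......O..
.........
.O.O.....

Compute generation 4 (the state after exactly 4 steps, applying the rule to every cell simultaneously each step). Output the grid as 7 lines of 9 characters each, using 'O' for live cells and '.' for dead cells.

Answer: .........
.........
.........
.........
.........
.........
.........

Derivation:
Simulating step by step:
Generation 0 (given above): 5 live cells
Generation 1: 0 live cells
.........
.........
.........
.........
.........
.........
.........
Generation 2: 0 live cells
.........
.........
.........
.........
.........
.........
.........
Generation 3: 0 live cells
.........
.........
.........
.........
.........
.........
.........
Generation 4: 0 live cells
(generation 4 grid is the final answer)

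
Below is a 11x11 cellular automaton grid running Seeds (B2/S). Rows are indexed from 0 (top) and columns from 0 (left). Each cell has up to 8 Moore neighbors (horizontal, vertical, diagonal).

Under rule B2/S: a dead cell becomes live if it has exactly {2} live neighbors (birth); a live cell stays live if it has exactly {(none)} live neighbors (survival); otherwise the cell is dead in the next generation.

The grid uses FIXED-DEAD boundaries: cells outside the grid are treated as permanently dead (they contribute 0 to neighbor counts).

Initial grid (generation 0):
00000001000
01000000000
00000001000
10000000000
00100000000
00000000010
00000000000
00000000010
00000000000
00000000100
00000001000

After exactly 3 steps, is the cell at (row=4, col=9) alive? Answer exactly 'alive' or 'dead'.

Answer: alive

Derivation:
Simulating step by step:
Generation 0 (given above): 9 live cells
Generation 1: 14 live cells
00000000000
00000011100
11000000000
01000000000
01000000000
00000000000
00000000111
00000000000
00000000110
00000001000
00000000100
Generation 2: 14 live cells
00000010100
11000000000
00100010100
00000000000
10100000000
00000000101
00000000000
00000001000
00000001000
00000000000
00000001000
Generation 3: 27 live cells
11000001000
00100110110
10000001000
00110001000
01000000010
01000000010
00000001110
00000010100
00000010100
00000011100
00000000000

Cell (4,9) at generation 3: 1 -> alive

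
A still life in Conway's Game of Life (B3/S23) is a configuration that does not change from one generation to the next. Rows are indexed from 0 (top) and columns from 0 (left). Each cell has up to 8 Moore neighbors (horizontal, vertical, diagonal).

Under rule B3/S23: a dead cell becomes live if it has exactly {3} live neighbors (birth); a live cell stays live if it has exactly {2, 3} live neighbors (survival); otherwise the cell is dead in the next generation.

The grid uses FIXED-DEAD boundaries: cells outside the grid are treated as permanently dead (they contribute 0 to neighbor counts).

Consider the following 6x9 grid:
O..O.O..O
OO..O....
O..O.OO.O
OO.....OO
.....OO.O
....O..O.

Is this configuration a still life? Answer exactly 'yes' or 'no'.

Answer: no

Derivation:
Compute generation 1 and compare to generation 0 (given above):
Generation 1:
OO..O....
OOOO..OO.
..O.OOO.O
OO..O...O
.....OO.O
.....OOO.
Cell (0,1) differs: gen0=0 vs gen1=1 -> NOT a still life.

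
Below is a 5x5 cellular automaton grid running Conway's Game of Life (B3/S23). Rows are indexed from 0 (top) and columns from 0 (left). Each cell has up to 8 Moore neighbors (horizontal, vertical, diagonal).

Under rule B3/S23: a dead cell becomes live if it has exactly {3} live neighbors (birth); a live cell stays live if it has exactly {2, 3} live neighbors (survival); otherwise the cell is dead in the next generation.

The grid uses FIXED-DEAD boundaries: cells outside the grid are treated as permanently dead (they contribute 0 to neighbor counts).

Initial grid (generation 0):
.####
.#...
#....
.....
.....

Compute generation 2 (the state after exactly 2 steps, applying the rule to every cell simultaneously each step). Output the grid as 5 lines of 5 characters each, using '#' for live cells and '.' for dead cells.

Answer: ##.#.
##.#.
.....
.....
.....

Derivation:
Simulating step by step:
Generation 0 (given above): 6 live cells
Generation 1: 6 live cells
.###.
##.#.
.....
.....
.....
Generation 2: 6 live cells
(generation 2 grid is the final answer)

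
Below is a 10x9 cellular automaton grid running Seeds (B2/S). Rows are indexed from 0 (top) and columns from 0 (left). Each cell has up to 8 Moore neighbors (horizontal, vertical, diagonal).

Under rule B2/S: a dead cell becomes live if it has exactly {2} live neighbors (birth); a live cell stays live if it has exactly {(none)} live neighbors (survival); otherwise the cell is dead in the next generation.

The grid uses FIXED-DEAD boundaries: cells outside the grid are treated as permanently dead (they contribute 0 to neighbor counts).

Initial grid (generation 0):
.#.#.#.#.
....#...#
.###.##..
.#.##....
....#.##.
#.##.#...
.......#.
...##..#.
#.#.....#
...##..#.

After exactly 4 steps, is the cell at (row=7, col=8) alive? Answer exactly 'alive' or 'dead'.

Answer: alive

Derivation:
Simulating step by step:
Generation 0 (given above): 31 live cells
Generation 1: 22 live cells
..#...#.#
#........
#......#.
#........
#........
.#......#
.#...#..#
.##...#..
.#...##..
.##.....#
Generation 2: 13 live cells
.#.....#.
......#.#
.........
.........
.........
..#....#.
......#..
....#....
...#.....
#....###.
Generation 3: 11 live cells
......#.#
.........
.......#.
.........
.........
......#..
...#.#.#.
...#.#...
.......#.
....#....
Generation 4: 13 live cells
.......#.
......#.#
.........
.........
.........
....##.#.
..#......
..#....##
...#.##..
.........

Cell (7,8) at generation 4: 1 -> alive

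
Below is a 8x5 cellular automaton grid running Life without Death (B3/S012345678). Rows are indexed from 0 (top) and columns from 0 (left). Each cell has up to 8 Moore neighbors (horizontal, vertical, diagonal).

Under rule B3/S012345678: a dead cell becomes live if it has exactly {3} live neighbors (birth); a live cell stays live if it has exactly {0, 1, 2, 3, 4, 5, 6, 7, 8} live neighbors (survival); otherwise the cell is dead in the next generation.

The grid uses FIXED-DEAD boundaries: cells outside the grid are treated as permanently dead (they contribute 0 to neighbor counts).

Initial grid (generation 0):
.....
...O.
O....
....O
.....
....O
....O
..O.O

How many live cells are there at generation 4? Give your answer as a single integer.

Simulating step by step:
Generation 0 (given above): 7 live cells
Generation 1: 8 live cells
.....
...O.
O....
....O
.....
....O
....O
..OOO
Generation 2: 8 live cells
.....
...O.
O....
....O
.....
....O
....O
..OOO
Generation 3: 8 live cells
.....
...O.
O....
....O
.....
....O
....O
..OOO
Generation 4: 8 live cells
.....
...O.
O....
....O
.....
....O
....O
..OOO
Population at generation 4: 8

Answer: 8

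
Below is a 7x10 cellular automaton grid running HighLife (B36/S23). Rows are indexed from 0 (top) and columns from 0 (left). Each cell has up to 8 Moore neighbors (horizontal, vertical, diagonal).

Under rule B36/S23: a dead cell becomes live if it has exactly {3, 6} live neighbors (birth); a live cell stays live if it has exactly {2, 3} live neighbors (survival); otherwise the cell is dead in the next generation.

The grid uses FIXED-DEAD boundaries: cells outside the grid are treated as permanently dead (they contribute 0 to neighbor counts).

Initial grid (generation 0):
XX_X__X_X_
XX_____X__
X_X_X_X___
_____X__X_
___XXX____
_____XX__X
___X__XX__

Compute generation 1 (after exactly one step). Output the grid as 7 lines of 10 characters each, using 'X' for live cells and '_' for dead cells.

Simulating step by step:
Generation 0 (given above): 23 live cells
Generation 1: 18 live cells
(generation 1 grid is the final answer)

Answer: XXX____X__
___X_XXX__
X____XXX__
______X___
__________
___X___X__
_____XXX__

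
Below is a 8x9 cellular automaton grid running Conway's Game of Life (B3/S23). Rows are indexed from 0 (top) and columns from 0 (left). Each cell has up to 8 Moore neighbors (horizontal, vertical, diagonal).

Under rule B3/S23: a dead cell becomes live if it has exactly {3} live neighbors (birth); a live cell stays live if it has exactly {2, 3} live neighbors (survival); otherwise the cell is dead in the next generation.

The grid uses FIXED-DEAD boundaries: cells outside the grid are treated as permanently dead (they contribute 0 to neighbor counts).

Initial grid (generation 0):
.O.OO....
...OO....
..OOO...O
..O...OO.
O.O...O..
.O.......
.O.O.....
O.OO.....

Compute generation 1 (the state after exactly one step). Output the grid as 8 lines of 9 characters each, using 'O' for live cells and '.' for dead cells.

Answer: ..OOO....
.....O...
..O.OO.O.
..O..OOO.
..O...OO.
OO.......
OO.O.....
.OOO.....

Derivation:
Simulating step by step:
Generation 0 (given above): 21 live cells
Generation 1: 23 live cells
(generation 1 grid is the final answer)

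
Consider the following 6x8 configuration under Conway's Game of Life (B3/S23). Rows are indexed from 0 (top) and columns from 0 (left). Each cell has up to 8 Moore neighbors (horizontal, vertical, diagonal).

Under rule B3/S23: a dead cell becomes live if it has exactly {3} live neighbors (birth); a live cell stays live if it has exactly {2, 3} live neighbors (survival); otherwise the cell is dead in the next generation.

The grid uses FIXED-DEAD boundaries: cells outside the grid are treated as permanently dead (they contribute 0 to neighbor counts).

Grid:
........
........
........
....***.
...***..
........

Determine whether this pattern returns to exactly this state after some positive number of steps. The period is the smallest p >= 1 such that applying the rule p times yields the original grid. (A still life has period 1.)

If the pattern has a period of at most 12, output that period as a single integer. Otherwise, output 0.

Simulating and comparing each generation to the original:
Gen 0 (original, given above): 6 live cells
Gen 1: 6 live cells, differs from original
Gen 2: 6 live cells, MATCHES original -> period = 2

Answer: 2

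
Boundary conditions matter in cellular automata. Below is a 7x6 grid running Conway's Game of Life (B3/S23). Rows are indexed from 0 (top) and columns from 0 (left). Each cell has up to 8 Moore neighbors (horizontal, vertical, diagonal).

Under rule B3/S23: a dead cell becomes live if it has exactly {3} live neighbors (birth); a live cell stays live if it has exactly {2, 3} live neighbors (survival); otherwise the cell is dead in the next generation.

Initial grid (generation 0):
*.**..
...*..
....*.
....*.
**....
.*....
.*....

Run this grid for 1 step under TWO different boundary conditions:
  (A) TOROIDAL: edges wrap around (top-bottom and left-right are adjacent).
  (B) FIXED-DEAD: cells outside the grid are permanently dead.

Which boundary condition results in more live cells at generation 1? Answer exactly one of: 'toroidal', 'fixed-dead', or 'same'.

Answer: toroidal

Derivation:
Under TOROIDAL boundary, generation 1:
.***..
..***.
...**.
.....*
**....
.**...
**....
Population = 15

Under FIXED-DEAD boundary, generation 1:
..**..
..***.
...**.
......
**....
.**...
......
Population = 11

Comparison: toroidal=15, fixed-dead=11 -> toroidal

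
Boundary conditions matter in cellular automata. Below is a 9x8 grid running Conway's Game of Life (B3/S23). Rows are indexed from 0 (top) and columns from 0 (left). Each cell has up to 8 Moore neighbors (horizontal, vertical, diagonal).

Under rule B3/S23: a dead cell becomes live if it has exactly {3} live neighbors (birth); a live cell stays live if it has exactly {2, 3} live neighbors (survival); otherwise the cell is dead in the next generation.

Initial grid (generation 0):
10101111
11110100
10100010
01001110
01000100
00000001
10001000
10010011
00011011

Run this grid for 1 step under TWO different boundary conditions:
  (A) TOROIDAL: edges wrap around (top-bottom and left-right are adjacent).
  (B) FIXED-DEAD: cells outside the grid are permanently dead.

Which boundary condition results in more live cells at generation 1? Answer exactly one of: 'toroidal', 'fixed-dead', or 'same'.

Answer: fixed-dead

Derivation:
Under TOROIDAL boundary, generation 1:
00000000
00000000
10000010
11101011
10001100
10000000
10000010
10010010
01100000
Population = 19

Under FIXED-DEAD boundary, generation 1:
10101110
10000001
10000010
11101010
00001100
00000000
00000011
00010011
00011111
Population = 26

Comparison: toroidal=19, fixed-dead=26 -> fixed-dead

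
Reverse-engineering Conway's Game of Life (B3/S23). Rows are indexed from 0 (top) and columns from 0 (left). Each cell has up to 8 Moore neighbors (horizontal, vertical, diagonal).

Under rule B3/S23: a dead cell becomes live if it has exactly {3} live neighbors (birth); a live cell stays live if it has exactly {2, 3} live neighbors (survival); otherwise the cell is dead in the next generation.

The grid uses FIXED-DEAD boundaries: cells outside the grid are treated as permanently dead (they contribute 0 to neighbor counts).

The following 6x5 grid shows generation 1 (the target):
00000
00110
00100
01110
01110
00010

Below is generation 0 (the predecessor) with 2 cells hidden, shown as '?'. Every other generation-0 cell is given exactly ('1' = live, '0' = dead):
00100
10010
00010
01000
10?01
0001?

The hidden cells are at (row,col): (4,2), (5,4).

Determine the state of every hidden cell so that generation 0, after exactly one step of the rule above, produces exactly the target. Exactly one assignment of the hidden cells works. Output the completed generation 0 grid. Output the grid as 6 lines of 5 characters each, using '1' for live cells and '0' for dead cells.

Answer: 00100
10010
00010
01000
10101
00010

Derivation:
Hidden generation-0 cells (in order): (4,2), (5,4).
A hidden cell only influences target cells in its own 3x3 neighborhood. Try each of the 2^2 = 4 assignments, step the completed generation 0 forward once under B3/S23, and compare with the target:
  (4,2)=0 (5,4)=0 -> step gives (3,1)='0' but target has '1' -> reject
  (4,2)=0 (5,4)=1 -> step gives (3,1)='0' but target has '1' -> reject
  (4,2)=1 (5,4)=0 -> step reproduces the target at every cell -> ACCEPT
  (4,2)=1 (5,4)=1 -> step gives (4,3)='0' but target has '1' -> reject
Unique solution: (4,2)=live, (5,4)=dead.
Check: live-neighbor counts of every cell in the completed generation 0:
12121
02322
22312
22332
13231
12222
Applying B3/S23 to generation 0 with these counts gives:
00000
00110
00100
01110
01110
00010
which matches the target exactly.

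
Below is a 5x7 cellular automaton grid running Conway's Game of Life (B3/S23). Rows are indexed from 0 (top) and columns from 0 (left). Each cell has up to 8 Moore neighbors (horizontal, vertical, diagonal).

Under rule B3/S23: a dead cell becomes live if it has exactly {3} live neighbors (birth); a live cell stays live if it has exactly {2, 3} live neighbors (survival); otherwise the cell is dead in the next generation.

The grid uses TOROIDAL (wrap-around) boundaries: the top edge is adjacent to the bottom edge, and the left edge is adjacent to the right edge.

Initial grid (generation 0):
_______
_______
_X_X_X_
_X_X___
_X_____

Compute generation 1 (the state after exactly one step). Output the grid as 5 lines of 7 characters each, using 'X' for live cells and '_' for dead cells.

Answer: _______
_______
____X__
XX__X__
__X____

Derivation:
Simulating step by step:
Generation 0 (given above): 6 live cells
Generation 1: 5 live cells
(generation 1 grid is the final answer)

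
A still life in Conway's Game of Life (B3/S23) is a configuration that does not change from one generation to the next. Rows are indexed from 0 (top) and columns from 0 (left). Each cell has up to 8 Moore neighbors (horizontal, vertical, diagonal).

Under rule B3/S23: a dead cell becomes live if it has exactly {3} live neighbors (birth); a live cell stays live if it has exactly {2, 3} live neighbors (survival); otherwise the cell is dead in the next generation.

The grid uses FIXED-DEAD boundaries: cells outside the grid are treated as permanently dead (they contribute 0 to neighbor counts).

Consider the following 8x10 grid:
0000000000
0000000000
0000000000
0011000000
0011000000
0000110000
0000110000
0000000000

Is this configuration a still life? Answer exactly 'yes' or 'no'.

Compute generation 1 and compare to generation 0 (given above):
Generation 1:
0000000000
0000000000
0000000000
0011000000
0010000000
0000010000
0000110000
0000000000
Cell (4,3) differs: gen0=1 vs gen1=0 -> NOT a still life.

Answer: no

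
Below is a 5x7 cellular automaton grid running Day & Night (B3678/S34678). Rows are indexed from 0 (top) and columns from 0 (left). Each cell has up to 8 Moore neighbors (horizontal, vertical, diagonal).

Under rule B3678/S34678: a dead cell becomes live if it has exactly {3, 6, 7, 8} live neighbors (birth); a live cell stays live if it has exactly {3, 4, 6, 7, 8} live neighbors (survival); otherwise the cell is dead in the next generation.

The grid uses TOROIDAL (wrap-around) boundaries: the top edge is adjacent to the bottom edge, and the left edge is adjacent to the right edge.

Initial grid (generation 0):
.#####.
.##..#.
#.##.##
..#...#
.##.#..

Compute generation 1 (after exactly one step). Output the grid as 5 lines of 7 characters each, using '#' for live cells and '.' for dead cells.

Simulating step by step:
Generation 0 (given above): 18 live cells
Generation 1: 21 live cells
(generation 1 grid is the final answer)

Answer: #.#.##.
..####.
#.#####
..#.#.#
##.##..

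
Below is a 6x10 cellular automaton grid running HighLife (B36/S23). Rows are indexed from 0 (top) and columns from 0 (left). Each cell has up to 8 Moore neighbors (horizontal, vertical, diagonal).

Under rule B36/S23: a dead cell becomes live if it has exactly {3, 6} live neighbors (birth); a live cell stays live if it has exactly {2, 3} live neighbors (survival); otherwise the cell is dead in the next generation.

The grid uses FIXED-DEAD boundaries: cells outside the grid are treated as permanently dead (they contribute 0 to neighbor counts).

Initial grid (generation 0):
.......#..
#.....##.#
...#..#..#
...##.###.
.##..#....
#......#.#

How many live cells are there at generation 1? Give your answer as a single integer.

Simulating step by step:
Generation 0 (given above): 19 live cells
Generation 1: 20 live cells
......###.
......##..
...##..#.#
...##.###.
.#####....
.#........
Population at generation 1: 20

Answer: 20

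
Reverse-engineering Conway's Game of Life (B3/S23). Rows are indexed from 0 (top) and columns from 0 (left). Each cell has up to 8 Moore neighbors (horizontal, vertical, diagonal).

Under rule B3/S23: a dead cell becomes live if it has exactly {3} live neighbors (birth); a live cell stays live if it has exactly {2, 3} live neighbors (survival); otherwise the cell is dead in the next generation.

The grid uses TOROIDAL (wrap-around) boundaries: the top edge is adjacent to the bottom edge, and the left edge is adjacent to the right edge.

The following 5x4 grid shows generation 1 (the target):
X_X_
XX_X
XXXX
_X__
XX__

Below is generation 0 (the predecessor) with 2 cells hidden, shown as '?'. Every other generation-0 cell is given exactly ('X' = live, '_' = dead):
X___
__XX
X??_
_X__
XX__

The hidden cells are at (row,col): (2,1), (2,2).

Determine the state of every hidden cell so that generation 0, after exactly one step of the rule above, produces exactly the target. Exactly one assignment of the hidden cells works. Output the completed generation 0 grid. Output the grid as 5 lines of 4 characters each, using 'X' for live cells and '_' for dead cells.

Answer: X___
__XX
X___
_X__
XX__

Derivation:
Hidden generation-0 cells (in order): (2,1), (2,2).
A hidden cell only influences target cells in its own 3x3 neighborhood. Try each of the 2^2 = 4 assignments, step the completed generation 0 forward once under B3/S23, and compare with the target:
  (2,1)=_ (2,2)=_ -> step reproduces the target at every cell -> ACCEPT
  (2,1)=_ (2,2)=X -> step gives (1,1)='_' but target has 'X' -> reject
  (2,1)=X (2,2)=_ -> step gives (1,0)='_' but target has 'X' -> reject
  (2,1)=X (2,2)=X -> step gives (1,0)='_' but target has 'X' -> reject
Unique solution: (2,1)=dead, (2,2)=dead.
Check: live-neighbor counts of every cell in the completed generation 0:
3434
3313
2333
4322
3322
Applying B3/S23 to generation 0 with these counts gives:
X_X_
XX_X
XXXX
_X__
XX__
which matches the target exactly.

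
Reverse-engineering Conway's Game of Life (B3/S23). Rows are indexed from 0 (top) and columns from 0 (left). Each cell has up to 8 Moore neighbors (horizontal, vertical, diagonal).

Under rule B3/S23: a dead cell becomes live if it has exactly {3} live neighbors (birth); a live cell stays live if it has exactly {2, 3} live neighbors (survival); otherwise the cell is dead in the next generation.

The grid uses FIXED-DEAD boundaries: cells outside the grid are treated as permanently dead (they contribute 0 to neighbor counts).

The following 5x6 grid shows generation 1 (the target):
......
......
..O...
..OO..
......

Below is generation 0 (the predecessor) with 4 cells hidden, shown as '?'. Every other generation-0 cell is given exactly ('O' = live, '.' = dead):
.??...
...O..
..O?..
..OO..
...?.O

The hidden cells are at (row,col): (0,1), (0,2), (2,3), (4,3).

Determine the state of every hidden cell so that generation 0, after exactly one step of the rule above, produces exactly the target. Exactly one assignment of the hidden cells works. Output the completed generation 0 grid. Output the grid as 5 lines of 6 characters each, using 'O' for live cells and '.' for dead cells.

Hidden generation-0 cells (in order): (0,1), (0,2), (2,3), (4,3).
A hidden cell only influences target cells in its own 3x3 neighborhood. Try each of the 2^4 = 16 assignments, step the completed generation 0 forward once under B3/S23, and compare with the target:
  (0,1)=. (0,2)=. (2,3)=. (4,3)=. -> step reproduces the target at every cell -> ACCEPT
  (0,1)=. (0,2)=. (2,3)=. (4,3)=O -> step gives (3,4)='O' but target has '.' -> reject
  (0,1)=. (0,2)=. (2,3)=O (4,3)=. -> step gives (1,2)='O' but target has '.' -> reject
  (0,1)=. (0,2)=. (2,3)=O (4,3)=O -> step gives (1,2)='O' but target has '.' -> reject
  (0,1)=. (0,2)=O (2,3)=. (4,3)=. -> step gives (1,2)='O' but target has '.' -> reject
  (0,1)=. (0,2)=O (2,3)=. (4,3)=O -> step gives (1,2)='O' but target has '.' -> reject
  (0,1)=. (0,2)=O (2,3)=O (4,3)=. -> step gives (1,3)='O' but target has '.' -> reject
  (0,1)=. (0,2)=O (2,3)=O (4,3)=O -> step gives (1,3)='O' but target has '.' -> reject
  (0,1)=O (0,2)=. (2,3)=. (4,3)=. -> step gives (1,2)='O' but target has '.' -> reject
  (0,1)=O (0,2)=. (2,3)=. (4,3)=O -> step gives (1,2)='O' but target has '.' -> reject
  (0,1)=O (0,2)=. (2,3)=O (4,3)=. -> step gives (1,3)='O' but target has '.' -> reject
  (0,1)=O (0,2)=. (2,3)=O (4,3)=O -> step gives (1,3)='O' but target has '.' -> reject
  (0,1)=O (0,2)=O (2,3)=. (4,3)=. -> step gives (0,2)='O' but target has '.' -> reject
  (0,1)=O (0,2)=O (2,3)=. (4,3)=O -> step gives (0,2)='O' but target has '.' -> reject
  (0,1)=O (0,2)=O (2,3)=O (4,3)=. -> step gives (0,2)='O' but target has '.' -> reject
  (0,1)=O (0,2)=O (2,3)=O (4,3)=O -> step gives (0,2)='O' but target has '.' -> reject
Unique solution: (0,1)=dead, (0,2)=dead, (2,3)=dead, (4,3)=dead.
Check: live-neighbor counts of every cell in the completed generation 0:
001110
012110
023420
022221
012220
Applying B3/S23 to generation 0 with these counts gives:
......
......
..O...
..OO..
......
which matches the target exactly.

Answer: ......
...O..
..O...
..OO..
.....O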